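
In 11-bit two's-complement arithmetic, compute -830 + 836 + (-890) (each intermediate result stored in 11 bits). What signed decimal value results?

-830 + 836 = 6 (00000000110)
6 + (-890) = -884 (10010001100)

-884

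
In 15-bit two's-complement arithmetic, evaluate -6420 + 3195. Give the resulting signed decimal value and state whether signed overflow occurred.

-6420 → 110011011101100
3195 → 000110001111011
  110011011101100
+ 000110001111011
= 111001101100111
Result 111001101100111: MSB = 1 → 29543 − 32768 = -3225.
Addends have opposite signs, so signed overflow cannot occur.

-3225; no overflow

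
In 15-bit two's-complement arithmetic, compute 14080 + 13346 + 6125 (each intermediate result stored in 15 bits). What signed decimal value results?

783

14080 + 13346 = 27426 → wraps to -5342 (110101100100010)
-5342 + 6125 = 783 (000001100001111)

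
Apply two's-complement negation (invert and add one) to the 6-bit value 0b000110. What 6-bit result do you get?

Invert: 111001. Add 1: 111010.

111010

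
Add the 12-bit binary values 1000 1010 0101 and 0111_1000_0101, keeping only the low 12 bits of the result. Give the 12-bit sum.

000000101010

  100010100101
+ 011110000101
= 000000101010  (discard carry-out 1)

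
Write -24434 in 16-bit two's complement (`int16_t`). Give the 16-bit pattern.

|-24434| = 24434 = 0101111101110010 in 16 bits.
Invert the bits: 1010000010001101. Add 1: 1010000010001110.
Check: 1010000010001110 reads as 41102 − 65536 = -24434.

1010000010001110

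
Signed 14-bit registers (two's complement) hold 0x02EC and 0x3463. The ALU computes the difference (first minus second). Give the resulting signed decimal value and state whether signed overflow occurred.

0x02EC = 00001011101100 = 748 (signed)
0x3463 = 11010001100011 = -2973 (signed)
Subtract via negate-and-add: invert 11010001100011 + 1 = 00101110011101 (i.e. 2973).
  00001011101100
+ 00101110011101
= 00111010001001
Result 00111010001001: MSB = 0 → value 3721.
Both addends (after negating the subtrahend) are non-negative and so is the stored result: no signed overflow.

3721; no overflow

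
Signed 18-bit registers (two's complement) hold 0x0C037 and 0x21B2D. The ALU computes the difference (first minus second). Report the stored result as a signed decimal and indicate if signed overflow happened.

0x0C037 = 001100000000110111 = 49207 (signed)
0x21B2D = 100001101100101101 = -124115 (signed)
Subtract via negate-and-add: invert 100001101100101101 + 1 = 011110010011010011 (i.e. 124115).
  001100000000110111
+ 011110010011010011
= 101010010100001010
Result 101010010100001010: MSB = 1 → 173322 − 262144 = -88822.
Both addends (after negating the subtrahend) are non-negative but the stored result is negative: signed overflow. The true value 49207 − (-124115) = 173322 lies outside [-131072, 131071].

-88822; overflow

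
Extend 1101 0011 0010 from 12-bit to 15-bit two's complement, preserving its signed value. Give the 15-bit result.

MSB of 110100110010 is 1; replicate it into the new high bits.
111|110100110010 → 111110100110010 (still -718).

111110100110010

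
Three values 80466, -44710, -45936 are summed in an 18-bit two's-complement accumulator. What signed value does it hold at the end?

80466 + (-44710) = 35756 (001000101110101100)
35756 + (-45936) = -10180 (111101100000111100)

-10180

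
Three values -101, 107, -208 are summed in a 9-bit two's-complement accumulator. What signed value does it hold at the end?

-202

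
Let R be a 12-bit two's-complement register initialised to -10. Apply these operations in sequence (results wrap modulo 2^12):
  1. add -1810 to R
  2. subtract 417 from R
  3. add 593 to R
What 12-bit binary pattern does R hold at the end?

Start: R = -10 = 111111110110.
R = -10 + (-1810) = -1820 = 100011100100
R = -1820 − 417 = -2237; wraps to 1859 = 011101000011
R = 1859 + 593 = 2452; wraps to -1644 = 100110010100

100110010100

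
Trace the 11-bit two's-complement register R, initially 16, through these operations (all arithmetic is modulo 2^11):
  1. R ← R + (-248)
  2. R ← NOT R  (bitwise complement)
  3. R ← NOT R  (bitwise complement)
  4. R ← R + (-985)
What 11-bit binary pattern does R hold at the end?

01100111111

Start: R = 16 = 00000010000.
R = 16 + (-248) = -232 = 11100011000
R = NOT 11100011000 = 00011100111 = 231
R = NOT 00011100111 = 11100011000 = -232
R = -232 + (-985) = -1217; wraps to 831 = 01100111111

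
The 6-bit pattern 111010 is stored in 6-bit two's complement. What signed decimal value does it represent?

MSB is 1, so the value is negative.
Invert: 000101. Add 1: 000110 = 6. So the value is −6.

-6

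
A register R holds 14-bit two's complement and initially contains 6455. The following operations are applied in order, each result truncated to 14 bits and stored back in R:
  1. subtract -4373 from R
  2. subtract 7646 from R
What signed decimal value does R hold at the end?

Start: R = 6455 = 01100100110111.
R = 6455 − (-4373) = 10828; wraps to -5556 = 10101001001100
R = -5556 − 7646 = -13202; wraps to 3182 = 00110001101110

3182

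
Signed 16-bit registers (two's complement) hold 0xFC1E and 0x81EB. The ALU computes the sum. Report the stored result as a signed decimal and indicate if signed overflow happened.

32265; overflow

0xFC1E = 1111110000011110 = -994 (signed)
0x81EB = 1000000111101011 = -32277 (signed)
  1111110000011110
+ 1000000111101011
= 0111111000001001  (discard carry-out 1)
Result 0111111000001001: MSB = 0 → value 32265.
Both addends are negative but the stored result is non-negative: signed overflow. The true value -994 + (-32277) = -33271 lies outside [-32768, 32767].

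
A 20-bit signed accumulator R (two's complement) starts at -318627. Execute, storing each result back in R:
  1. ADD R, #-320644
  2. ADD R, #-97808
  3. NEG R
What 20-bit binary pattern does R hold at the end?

10110011111100110111

Start: R = -318627 = 10110010001101011101.
R = -318627 + (-320644) = -639271; wraps to 409305 = 01100011111011011001
R = 409305 + (-97808) = 311497 = 01001100000011001001
R = −(311497) = -311497 = 10110011111100110111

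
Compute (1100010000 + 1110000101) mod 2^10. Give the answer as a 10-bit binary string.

  1100010000
+ 1110000101
= 1010010101  (discard carry-out 1)

1010010101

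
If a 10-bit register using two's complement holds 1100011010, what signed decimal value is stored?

-230

MSB is 1, so the value is negative.
Unsigned reading: 794. Subtract 2^10 = 1024: 794 − 1024 = -230.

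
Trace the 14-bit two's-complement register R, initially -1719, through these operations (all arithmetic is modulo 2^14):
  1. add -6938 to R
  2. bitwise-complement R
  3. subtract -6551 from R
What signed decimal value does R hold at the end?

-1177

Start: R = -1719 = 11100101001001.
R = -1719 + (-6938) = -8657; wraps to 7727 = 01111000101111
R = NOT 01111000101111 = 10000111010000 = -7728
R = -7728 − (-6551) = -1177 = 11101101100111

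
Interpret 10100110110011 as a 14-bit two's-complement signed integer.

MSB is 1, so the value is negative.
Invert: 01011001001100. Add 1: 01011001001101 = 5709. So the value is −5709.

-5709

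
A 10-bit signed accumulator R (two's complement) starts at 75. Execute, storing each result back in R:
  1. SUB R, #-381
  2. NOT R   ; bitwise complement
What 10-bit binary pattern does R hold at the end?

Start: R = 75 = 0001001011.
R = 75 − (-381) = 456 = 0111001000
R = NOT 0111001000 = 1000110111 = -457

1000110111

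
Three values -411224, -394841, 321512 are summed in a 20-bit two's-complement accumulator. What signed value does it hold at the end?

-484553

-411224 + (-394841) = -806065 → wraps to 242511 (00111011001101001111)
242511 + 321512 = 564023 → wraps to -484553 (10001001101100110111)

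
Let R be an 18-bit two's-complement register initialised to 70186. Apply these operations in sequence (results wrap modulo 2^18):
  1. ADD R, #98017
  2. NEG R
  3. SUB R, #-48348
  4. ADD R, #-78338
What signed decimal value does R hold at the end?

Start: R = 70186 = 010001001000101010.
R = 70186 + 98017 = 168203; wraps to -93941 = 101001000100001011
R = −(-93941) = 93941 = 010110111011110101
R = 93941 − (-48348) = 142289; wraps to -119855 = 100010101111010001
R = -119855 + (-78338) = -198193; wraps to 63951 = 001111100111001111

63951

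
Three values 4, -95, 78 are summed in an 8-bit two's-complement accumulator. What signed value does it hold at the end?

-13

4 + (-95) = -91 (10100101)
-91 + 78 = -13 (11110011)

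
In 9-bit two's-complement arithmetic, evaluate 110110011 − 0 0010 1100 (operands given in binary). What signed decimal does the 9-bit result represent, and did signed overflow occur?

110110011 = -77 (signed)
0 0010 1100 → 000101100 = 44 (signed)
Subtract via negate-and-add: invert 000101100 + 1 = 111010100 (i.e. -44).
  110110011
+ 111010100
= 110000111  (discard carry-out 1)
Result 110000111: MSB = 1 → 391 − 512 = -121.
Both addends (after negating the subtrahend) are negative and so is the stored result: no signed overflow.

-121; no overflow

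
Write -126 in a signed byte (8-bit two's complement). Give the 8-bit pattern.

10000010

|-126| = 126 = 01111110 in 8 bits.
Invert the bits: 10000001. Add 1: 10000010.
Check: 10000010 reads as 130 − 256 = -126.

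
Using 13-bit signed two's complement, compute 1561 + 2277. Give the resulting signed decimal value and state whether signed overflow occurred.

3838; no overflow

1561 → 0011000011001
2277 → 0100011100101
  0011000011001
+ 0100011100101
= 0111011111110
Result 0111011111110: MSB = 0 → value 3838.
Both addends are non-negative and so is the stored result: no signed overflow.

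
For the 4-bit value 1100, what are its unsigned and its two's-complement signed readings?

unsigned = 12, signed = -4

Unsigned: 1100 = 12.
Signed: MSB=1 → 12 − 16 = -4.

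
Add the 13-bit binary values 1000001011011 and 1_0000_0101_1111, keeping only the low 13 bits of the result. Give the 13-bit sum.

0000010111010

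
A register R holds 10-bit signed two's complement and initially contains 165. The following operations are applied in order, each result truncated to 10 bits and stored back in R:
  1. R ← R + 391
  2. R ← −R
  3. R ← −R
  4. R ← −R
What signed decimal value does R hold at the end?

468

Start: R = 165 = 0010100101.
R = 165 + 391 = 556; wraps to -468 = 1000101100
R = −(-468) = 468 = 0111010100
R = −(468) = -468 = 1000101100
R = −(-468) = 468 = 0111010100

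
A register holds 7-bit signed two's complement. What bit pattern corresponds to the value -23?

1101001

|-23| = 23 = 0010111 in 7 bits.
Invert the bits: 1101000. Add 1: 1101001.
Check: 1101001 reads as 105 − 128 = -23.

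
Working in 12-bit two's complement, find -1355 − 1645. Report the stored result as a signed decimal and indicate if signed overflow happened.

1096; overflow

-1355 → 101010110101
1645 → 011001101101
Subtract via negate-and-add: invert 011001101101 + 1 = 100110010011 (i.e. -1645).
  101010110101
+ 100110010011
= 010001001000  (discard carry-out 1)
Result 010001001000: MSB = 0 → value 1096.
Both addends (after negating the subtrahend) are negative but the stored result is non-negative: signed overflow. The true value -1355 − 1645 = -3000 lies outside [-2048, 2047].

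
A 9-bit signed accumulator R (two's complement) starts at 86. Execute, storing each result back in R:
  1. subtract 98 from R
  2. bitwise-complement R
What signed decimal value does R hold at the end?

11

Start: R = 86 = 001010110.
R = 86 − 98 = -12 = 111110100
R = NOT 111110100 = 000001011 = 11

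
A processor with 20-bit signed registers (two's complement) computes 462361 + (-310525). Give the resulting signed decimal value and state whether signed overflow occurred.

151836; no overflow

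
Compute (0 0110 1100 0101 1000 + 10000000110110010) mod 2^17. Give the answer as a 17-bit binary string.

  00110110001011000
+ 10000000110110010
= 10110111000001010

10110111000001010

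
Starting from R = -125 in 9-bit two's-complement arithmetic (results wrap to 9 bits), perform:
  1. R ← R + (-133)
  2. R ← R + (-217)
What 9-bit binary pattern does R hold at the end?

000100101

Start: R = -125 = 110000011.
R = -125 + (-133) = -258; wraps to 254 = 011111110
R = 254 + (-217) = 37 = 000100101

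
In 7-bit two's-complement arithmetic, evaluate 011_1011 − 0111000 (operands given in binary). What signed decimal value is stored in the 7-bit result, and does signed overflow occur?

3; no overflow

011_1011 → 0111011 = 59 (signed)
0111000 = 56 (signed)
Subtract via negate-and-add: invert 0111000 + 1 = 1001000 (i.e. -56).
  0111011
+ 1001000
= 0000011  (discard carry-out 1)
Result 0000011: MSB = 0 → value 3.
Addends (after negating the subtrahend) have opposite signs, so signed overflow cannot occur.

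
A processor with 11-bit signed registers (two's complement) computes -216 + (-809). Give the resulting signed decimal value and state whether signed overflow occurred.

-216 → 11100101000
-809 → 10011010111
  11100101000
+ 10011010111
= 01111111111  (discard carry-out 1)
Result 01111111111: MSB = 0 → value 1023.
Both addends are negative but the stored result is non-negative: signed overflow. The true value -216 + (-809) = -1025 lies outside [-1024, 1023].

1023; overflow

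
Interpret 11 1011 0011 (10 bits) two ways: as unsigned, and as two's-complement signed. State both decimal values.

unsigned = 947, signed = -77

Unsigned: 1110110011 = 947.
Signed: MSB=1 → 947 − 1024 = -77.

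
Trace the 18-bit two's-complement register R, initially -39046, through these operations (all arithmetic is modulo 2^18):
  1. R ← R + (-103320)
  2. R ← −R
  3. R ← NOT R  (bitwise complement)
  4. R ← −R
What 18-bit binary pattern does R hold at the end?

100010110000011111

Start: R = -39046 = 110110011101111010.
R = -39046 + (-103320) = -142366; wraps to 119778 = 011101001111100010
R = −(119778) = -119778 = 100010110000011110
R = NOT 100010110000011110 = 011101001111100001 = 119777
R = −(119777) = -119777 = 100010110000011111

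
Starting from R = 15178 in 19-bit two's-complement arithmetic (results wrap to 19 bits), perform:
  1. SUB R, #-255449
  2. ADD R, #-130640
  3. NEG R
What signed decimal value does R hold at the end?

-139987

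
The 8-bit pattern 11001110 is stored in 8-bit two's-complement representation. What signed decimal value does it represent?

-50

MSB is 1, so the value is negative.
Unsigned reading: 206. Subtract 2^8 = 256: 206 − 256 = -50.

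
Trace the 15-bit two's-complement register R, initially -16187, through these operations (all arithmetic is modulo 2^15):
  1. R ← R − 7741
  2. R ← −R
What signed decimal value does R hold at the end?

-8840

Start: R = -16187 = 100000011000101.
R = -16187 − 7741 = -23928; wraps to 8840 = 010001010001000
R = −(8840) = -8840 = 101110101111000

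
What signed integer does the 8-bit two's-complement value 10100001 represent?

MSB is 1, so the value is negative.
Invert: 01011110. Add 1: 01011111 = 95. So the value is −95.

-95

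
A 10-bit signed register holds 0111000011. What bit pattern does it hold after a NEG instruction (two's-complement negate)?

1000111101

Invert: 1000111100. Add 1: 1000111101.
Check: 0111000011 = 451, 1000111101 = -451.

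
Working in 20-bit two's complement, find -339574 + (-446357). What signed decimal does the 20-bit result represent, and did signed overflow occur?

262645; overflow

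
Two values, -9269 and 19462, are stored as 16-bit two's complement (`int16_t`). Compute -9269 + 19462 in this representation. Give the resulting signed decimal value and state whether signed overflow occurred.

10193; no overflow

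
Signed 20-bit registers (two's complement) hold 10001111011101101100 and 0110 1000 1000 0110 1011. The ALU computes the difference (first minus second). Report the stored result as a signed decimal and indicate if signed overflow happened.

10001111011101101100 = -460948 (signed)
0110 1000 1000 0110 1011 → 01101000100001101011 = 428139 (signed)
Subtract via negate-and-add: invert 01101000100001101011 + 1 = 10010111011110010101 (i.e. -428139).
  10001111011101101100
+ 10010111011110010101
= 00100110111100000001  (discard carry-out 1)
Result 00100110111100000001: MSB = 0 → value 159489.
Both addends (after negating the subtrahend) are negative but the stored result is non-negative: signed overflow. The true value -460948 − 428139 = -889087 lies outside [-524288, 524287].

159489; overflow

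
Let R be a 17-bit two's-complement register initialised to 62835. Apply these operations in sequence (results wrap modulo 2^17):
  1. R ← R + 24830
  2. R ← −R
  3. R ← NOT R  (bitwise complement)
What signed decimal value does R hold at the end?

-43408

Start: R = 62835 = 01111010101110011.
R = 62835 + 24830 = 87665; wraps to -43407 = 10101011001110001
R = −(-43407) = 43407 = 01010100110001111
R = NOT 01010100110001111 = 10101011001110000 = -43408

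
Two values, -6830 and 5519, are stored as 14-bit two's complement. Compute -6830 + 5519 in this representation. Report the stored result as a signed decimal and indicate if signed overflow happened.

-1311; no overflow

-6830 → 10010101010010
5519 → 01010110001111
  10010101010010
+ 01010110001111
= 11101011100001
Result 11101011100001: MSB = 1 → 15073 − 16384 = -1311.
Addends have opposite signs, so signed overflow cannot occur.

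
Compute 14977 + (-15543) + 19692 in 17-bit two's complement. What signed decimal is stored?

19126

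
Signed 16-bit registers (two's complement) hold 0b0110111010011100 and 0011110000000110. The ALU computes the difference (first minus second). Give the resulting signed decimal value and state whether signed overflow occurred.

12950; no overflow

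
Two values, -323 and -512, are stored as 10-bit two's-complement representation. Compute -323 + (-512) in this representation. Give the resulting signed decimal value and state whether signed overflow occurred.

-323 → 1010111101
-512 → 1000000000
  1010111101
+ 1000000000
= 0010111101  (discard carry-out 1)
Result 0010111101: MSB = 0 → value 189.
Both addends are negative but the stored result is non-negative: signed overflow. The true value -323 + (-512) = -835 lies outside [-512, 511].

189; overflow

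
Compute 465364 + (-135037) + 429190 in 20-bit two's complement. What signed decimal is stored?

-289059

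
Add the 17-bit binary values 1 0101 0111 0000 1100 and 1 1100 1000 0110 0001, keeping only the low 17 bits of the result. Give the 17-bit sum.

  10101011100001100
+ 11100100001100001
= 10001111101101101  (discard carry-out 1)

10001111101101101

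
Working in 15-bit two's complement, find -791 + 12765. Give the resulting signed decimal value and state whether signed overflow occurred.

11974; no overflow

-791 → 111110011101001
12765 → 011000111011101
  111110011101001
+ 011000111011101
= 010111011000110  (discard carry-out 1)
Result 010111011000110: MSB = 0 → value 11974.
Addends have opposite signs, so signed overflow cannot occur.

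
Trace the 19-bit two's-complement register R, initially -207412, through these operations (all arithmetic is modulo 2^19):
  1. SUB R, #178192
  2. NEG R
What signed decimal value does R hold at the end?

Start: R = -207412 = 1001101010111001100.
R = -207412 − 178192 = -385604; wraps to 138684 = 0100001110110111100
R = −(138684) = -138684 = 1011110001001000100

-138684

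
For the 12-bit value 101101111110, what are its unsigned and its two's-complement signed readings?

Unsigned: 101101111110 = 2942.
Signed: MSB=1 → 2942 − 4096 = -1154.

unsigned = 2942, signed = -1154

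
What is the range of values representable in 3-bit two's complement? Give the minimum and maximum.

min = -4, max = 3

Minimum: −2^2 = -4.
Maximum: 2^2 − 1 = 3.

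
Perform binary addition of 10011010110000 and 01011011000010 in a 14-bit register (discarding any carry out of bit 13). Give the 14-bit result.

11110101110010

  10011010110000
+ 01011011000010
= 11110101110010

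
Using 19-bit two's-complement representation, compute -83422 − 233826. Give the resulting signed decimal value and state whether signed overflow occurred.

-83422 → 1101011101000100010
233826 → 0111001000101100010
Subtract via negate-and-add: invert 0111001000101100010 + 1 = 1000110111010011110 (i.e. -233826).
  1101011101000100010
+ 1000110111010011110
= 0110010100011000000  (discard carry-out 1)
Result 0110010100011000000: MSB = 0 → value 207040.
Both addends (after negating the subtrahend) are negative but the stored result is non-negative: signed overflow. The true value -83422 − 233826 = -317248 lies outside [-262144, 262143].

207040; overflow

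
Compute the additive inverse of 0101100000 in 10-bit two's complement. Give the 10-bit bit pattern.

Invert: 1010011111. Add 1: 1010100000.

1010100000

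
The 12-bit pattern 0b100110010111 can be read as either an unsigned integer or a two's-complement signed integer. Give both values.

unsigned = 2455, signed = -1641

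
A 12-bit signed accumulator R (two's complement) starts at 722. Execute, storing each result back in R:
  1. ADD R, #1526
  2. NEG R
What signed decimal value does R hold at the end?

Start: R = 722 = 001011010010.
R = 722 + 1526 = 2248; wraps to -1848 = 100011001000
R = −(-1848) = 1848 = 011100111000

1848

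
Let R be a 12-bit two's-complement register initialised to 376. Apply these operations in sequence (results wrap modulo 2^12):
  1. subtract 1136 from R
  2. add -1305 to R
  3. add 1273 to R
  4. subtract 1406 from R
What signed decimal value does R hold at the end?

1898

Start: R = 376 = 000101111000.
R = 376 − 1136 = -760 = 110100001000
R = -760 + (-1305) = -2065; wraps to 2031 = 011111101111
R = 2031 + 1273 = 3304; wraps to -792 = 110011101000
R = -792 − 1406 = -2198; wraps to 1898 = 011101101010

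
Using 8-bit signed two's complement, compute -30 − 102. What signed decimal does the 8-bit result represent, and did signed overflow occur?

-30 → 11100010
102 → 01100110
Subtract via negate-and-add: invert 01100110 + 1 = 10011010 (i.e. -102).
  11100010
+ 10011010
= 01111100  (discard carry-out 1)
Result 01111100: MSB = 0 → value 124.
Both addends (after negating the subtrahend) are negative but the stored result is non-negative: signed overflow. The true value -30 − 102 = -132 lies outside [-128, 127].

124; overflow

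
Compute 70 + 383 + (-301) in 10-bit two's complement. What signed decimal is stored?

70 + 383 = 453 (0111000101)
453 + (-301) = 152 (0010011000)

152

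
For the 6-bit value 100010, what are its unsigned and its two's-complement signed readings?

Unsigned: 100010 = 34.
Signed: MSB=1 → 34 − 64 = -30.

unsigned = 34, signed = -30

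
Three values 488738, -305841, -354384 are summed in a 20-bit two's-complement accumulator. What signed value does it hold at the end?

488738 + (-305841) = 182897 (00101100101001110001)
182897 + (-354384) = -171487 (11010110001000100001)

-171487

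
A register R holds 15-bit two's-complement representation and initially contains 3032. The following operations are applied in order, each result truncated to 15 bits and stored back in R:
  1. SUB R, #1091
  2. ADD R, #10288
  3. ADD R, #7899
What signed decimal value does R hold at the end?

-12640

Start: R = 3032 = 000101111011000.
R = 3032 − 1091 = 1941 = 000011110010101
R = 1941 + 10288 = 12229 = 010111111000101
R = 12229 + 7899 = 20128; wraps to -12640 = 100111010100000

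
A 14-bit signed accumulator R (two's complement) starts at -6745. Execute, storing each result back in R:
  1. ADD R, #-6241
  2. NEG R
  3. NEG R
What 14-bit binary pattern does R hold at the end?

00110101000110

Start: R = -6745 = 10010110100111.
R = -6745 + (-6241) = -12986; wraps to 3398 = 00110101000110
R = −(3398) = -3398 = 11001010111010
R = −(-3398) = 3398 = 00110101000110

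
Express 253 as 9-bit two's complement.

011111101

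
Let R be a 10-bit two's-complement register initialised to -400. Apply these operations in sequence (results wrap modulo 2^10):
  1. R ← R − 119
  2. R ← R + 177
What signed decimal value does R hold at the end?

Start: R = -400 = 1001110000.
R = -400 − 119 = -519; wraps to 505 = 0111111001
R = 505 + 177 = 682; wraps to -342 = 1010101010

-342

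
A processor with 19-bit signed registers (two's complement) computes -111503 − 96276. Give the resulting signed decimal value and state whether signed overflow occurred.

-111503 → 1100100110001110001
96276 → 0010111100000010100
Subtract via negate-and-add: invert 0010111100000010100 + 1 = 1101000011111101100 (i.e. -96276).
  1100100110001110001
+ 1101000011111101100
= 1001101010001011101  (discard carry-out 1)
Result 1001101010001011101: MSB = 1 → 316509 − 524288 = -207779.
Both addends (after negating the subtrahend) are negative and so is the stored result: no signed overflow.

-207779; no overflow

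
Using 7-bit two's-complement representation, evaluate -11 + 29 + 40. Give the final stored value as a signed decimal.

58

-11 + 29 = 18 (0010010)
18 + 40 = 58 (0111010)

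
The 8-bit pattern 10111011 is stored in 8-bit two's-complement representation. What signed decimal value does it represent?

MSB is 1, so the value is negative.
Unsigned reading: 187. Subtract 2^8 = 256: 187 − 256 = -69.

-69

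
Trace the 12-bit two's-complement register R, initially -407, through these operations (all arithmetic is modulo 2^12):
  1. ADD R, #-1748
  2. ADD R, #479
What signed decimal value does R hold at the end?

Start: R = -407 = 111001101001.
R = -407 + (-1748) = -2155; wraps to 1941 = 011110010101
R = 1941 + 479 = 2420; wraps to -1676 = 100101110100

-1676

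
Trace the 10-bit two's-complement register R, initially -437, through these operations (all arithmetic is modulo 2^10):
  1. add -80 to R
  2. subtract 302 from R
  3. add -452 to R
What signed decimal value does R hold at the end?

-247

Start: R = -437 = 1001001011.
R = -437 + (-80) = -517; wraps to 507 = 0111111011
R = 507 − 302 = 205 = 0011001101
R = 205 + (-452) = -247 = 1100001001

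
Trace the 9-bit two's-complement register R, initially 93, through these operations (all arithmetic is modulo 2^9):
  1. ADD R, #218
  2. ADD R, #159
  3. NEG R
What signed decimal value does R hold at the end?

Start: R = 93 = 001011101.
R = 93 + 218 = 311; wraps to -201 = 100110111
R = -201 + 159 = -42 = 111010110
R = −(-42) = 42 = 000101010

42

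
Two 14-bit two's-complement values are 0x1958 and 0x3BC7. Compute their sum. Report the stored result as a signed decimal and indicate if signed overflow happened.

5407; no overflow

0x1958 = 01100101011000 = 6488 (signed)
0x3BC7 = 11101111000111 = -1081 (signed)
  01100101011000
+ 11101111000111
= 01010100011111  (discard carry-out 1)
Result 01010100011111: MSB = 0 → value 5407.
Addends have opposite signs, so signed overflow cannot occur.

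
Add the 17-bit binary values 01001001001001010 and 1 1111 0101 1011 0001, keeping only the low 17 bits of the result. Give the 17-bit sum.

01000011111111011

  01001001001001010
+ 11111010110110001
= 01000011111111011  (discard carry-out 1)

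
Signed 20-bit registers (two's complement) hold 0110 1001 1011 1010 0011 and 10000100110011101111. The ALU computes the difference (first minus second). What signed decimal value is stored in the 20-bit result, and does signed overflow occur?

0110 1001 1011 1010 0011 → 01101001101110100011 = 433059 (signed)
10000100110011101111 = -504593 (signed)
Subtract via negate-and-add: invert 10000100110011101111 + 1 = 01111011001100010001 (i.e. 504593).
  01101001101110100011
+ 01111011001100010001
= 11100100111010110100
Result 11100100111010110100: MSB = 1 → 937652 − 1048576 = -110924.
Both addends (after negating the subtrahend) are non-negative but the stored result is negative: signed overflow. The true value 433059 − (-504593) = 937652 lies outside [-524288, 524287].

-110924; overflow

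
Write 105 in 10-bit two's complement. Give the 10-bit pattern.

0001101001

105 is non-negative, so write it directly in 10 bits: 0001101001.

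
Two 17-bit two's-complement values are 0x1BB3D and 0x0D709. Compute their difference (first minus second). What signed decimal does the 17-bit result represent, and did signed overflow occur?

0x1BB3D = 11011101100111101 = -17603 (signed)
0x0D709 = 01101011100001001 = 55049 (signed)
Subtract via negate-and-add: invert 01101011100001001 + 1 = 10010100011110111 (i.e. -55049).
  11011101100111101
+ 10010100011110111
= 01110010000110100  (discard carry-out 1)
Result 01110010000110100: MSB = 0 → value 58420.
Both addends (after negating the subtrahend) are negative but the stored result is non-negative: signed overflow. The true value -17603 − 55049 = -72652 lies outside [-65536, 65535].

58420; overflow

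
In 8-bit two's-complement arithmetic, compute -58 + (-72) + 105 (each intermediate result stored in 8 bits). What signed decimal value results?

-25

-58 + (-72) = -130 → wraps to 126 (01111110)
126 + 105 = 231 → wraps to -25 (11100111)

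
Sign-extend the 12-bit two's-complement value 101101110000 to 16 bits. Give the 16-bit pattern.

MSB of 101101110000 is 1; replicate it into the new high bits.
1111|101101110000 → 1111101101110000 (still -1168).

1111101101110000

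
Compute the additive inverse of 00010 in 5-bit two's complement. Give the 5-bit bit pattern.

Invert: 11101. Add 1: 11110.
Check: 00010 = 2, 11110 = -2.

11110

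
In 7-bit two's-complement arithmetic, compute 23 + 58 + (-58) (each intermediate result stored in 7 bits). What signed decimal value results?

23

23 + 58 = 81 → wraps to -47 (1010001)
-47 + (-58) = -105 → wraps to 23 (0010111)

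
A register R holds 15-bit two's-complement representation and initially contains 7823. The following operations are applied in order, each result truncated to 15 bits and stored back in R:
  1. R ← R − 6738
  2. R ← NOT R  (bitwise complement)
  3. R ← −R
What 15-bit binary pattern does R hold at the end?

000010000111110

Start: R = 7823 = 001111010001111.
R = 7823 − 6738 = 1085 = 000010000111101
R = NOT 000010000111101 = 111101111000010 = -1086
R = −(-1086) = 1086 = 000010000111110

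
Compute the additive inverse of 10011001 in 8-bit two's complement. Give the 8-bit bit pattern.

Invert: 01100110. Add 1: 01100111.
Check: 10011001 = -103, 01100111 = 103.

01100111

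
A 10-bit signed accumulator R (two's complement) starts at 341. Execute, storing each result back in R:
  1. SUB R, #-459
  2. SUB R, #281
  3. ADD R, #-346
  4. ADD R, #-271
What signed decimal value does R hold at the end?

-98

Start: R = 341 = 0101010101.
R = 341 − (-459) = 800; wraps to -224 = 1100100000
R = -224 − 281 = -505 = 1000000111
R = -505 + (-346) = -851; wraps to 173 = 0010101101
R = 173 + (-271) = -98 = 1110011110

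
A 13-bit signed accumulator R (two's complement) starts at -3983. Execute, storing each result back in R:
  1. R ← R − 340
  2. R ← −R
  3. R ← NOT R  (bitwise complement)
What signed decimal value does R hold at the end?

3868

Start: R = -3983 = 1000001110001.
R = -3983 − 340 = -4323; wraps to 3869 = 0111100011101
R = −(3869) = -3869 = 1000011100011
R = NOT 1000011100011 = 0111100011100 = 3868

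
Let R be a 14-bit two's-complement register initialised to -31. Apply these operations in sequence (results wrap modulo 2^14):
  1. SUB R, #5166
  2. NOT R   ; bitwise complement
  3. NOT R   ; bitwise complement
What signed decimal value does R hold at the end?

Start: R = -31 = 11111111100001.
R = -31 − 5166 = -5197 = 10101110110011
R = NOT 10101110110011 = 01010001001100 = 5196
R = NOT 01010001001100 = 10101110110011 = -5197

-5197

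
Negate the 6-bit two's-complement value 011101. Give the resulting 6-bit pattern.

Invert: 100010. Add 1: 100011.
Check: 011101 = 29, 100011 = -29.

100011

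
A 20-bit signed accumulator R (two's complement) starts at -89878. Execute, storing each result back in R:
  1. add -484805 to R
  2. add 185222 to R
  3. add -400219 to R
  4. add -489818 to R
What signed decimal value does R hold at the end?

-230922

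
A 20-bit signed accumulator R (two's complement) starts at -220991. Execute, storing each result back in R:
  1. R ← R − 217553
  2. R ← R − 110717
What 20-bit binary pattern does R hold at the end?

Start: R = -220991 = 11001010000011000001.
R = -220991 − 217553 = -438544 = 10010100111011110000
R = -438544 − 110717 = -549261; wraps to 499315 = 01111001111001110011

01111001111001110011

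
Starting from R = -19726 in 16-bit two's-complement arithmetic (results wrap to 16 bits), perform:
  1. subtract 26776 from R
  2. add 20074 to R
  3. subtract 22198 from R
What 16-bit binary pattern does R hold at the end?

0100001000001110

Start: R = -19726 = 1011001011110010.
R = -19726 − 26776 = -46502; wraps to 19034 = 0100101001011010
R = 19034 + 20074 = 39108; wraps to -26428 = 1001100011000100
R = -26428 − 22198 = -48626; wraps to 16910 = 0100001000001110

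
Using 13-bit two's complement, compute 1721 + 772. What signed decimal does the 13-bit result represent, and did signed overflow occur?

1721 → 0011010111001
772 → 0001100000100
  0011010111001
+ 0001100000100
= 0100110111101
Result 0100110111101: MSB = 0 → value 2493.
Both addends are non-negative and so is the stored result: no signed overflow.

2493; no overflow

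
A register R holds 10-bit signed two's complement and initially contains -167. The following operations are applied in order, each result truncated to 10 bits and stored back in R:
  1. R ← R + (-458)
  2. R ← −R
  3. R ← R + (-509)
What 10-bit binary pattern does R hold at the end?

0001110100

Start: R = -167 = 1101011001.
R = -167 + (-458) = -625; wraps to 399 = 0110001111
R = −(399) = -399 = 1001110001
R = -399 + (-509) = -908; wraps to 116 = 0001110100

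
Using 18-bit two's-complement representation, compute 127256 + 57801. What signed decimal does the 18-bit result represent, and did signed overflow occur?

-77087; overflow

127256 → 011111000100011000
57801 → 001110000111001001
  011111000100011000
+ 001110000111001001
= 101101001011100001
Result 101101001011100001: MSB = 1 → 185057 − 262144 = -77087.
Both addends are non-negative but the stored result is negative: signed overflow. The true value 127256 + 57801 = 185057 lies outside [-131072, 131071].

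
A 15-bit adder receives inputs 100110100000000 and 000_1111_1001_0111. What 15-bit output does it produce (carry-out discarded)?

  100110100000000
+ 000111110010111
= 101110010010111

101110010010111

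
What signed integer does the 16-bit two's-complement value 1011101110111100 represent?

MSB is 1, so the value is negative.
Unsigned reading: 48060. Subtract 2^16 = 65536: 48060 − 65536 = -17476.

-17476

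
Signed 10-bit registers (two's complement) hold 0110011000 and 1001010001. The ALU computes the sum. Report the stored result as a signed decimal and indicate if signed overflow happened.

-23; no overflow

0110011000 = 408 (signed)
1001010001 = -431 (signed)
  0110011000
+ 1001010001
= 1111101001
Result 1111101001: MSB = 1 → 1001 − 1024 = -23.
Addends have opposite signs, so signed overflow cannot occur.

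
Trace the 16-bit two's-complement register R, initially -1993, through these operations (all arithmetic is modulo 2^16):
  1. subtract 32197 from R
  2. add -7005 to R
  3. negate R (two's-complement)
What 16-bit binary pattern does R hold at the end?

1010000011101011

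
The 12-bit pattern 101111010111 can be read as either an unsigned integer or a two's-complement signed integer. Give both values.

unsigned = 3031, signed = -1065

Unsigned: 101111010111 = 3031.
Signed: MSB=1 → 3031 − 4096 = -1065.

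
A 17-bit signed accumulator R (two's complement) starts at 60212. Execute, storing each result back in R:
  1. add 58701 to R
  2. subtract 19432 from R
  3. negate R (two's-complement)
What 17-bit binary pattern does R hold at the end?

00111101101100111

Start: R = 60212 = 01110101100110100.
R = 60212 + 58701 = 118913; wraps to -12159 = 11101000010000001
R = -12159 − 19432 = -31591 = 11000010010011001
R = −(-31591) = 31591 = 00111101101100111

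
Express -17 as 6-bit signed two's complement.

|-17| = 17 = 010001 in 6 bits.
Invert the bits: 101110. Add 1: 101111.
Check: 101111 reads as 47 − 64 = -17.

101111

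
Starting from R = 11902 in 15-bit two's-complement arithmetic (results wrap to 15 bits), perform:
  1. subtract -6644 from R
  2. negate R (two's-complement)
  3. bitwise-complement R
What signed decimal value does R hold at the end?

Start: R = 11902 = 010111001111110.
R = 11902 − (-6644) = 18546; wraps to -14222 = 100100001110010
R = −(-14222) = 14222 = 011011110001110
R = NOT 011011110001110 = 100100001110001 = -14223

-14223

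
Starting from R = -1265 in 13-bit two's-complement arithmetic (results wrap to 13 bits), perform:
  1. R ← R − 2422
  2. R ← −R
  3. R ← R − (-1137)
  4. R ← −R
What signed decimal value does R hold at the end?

Start: R = -1265 = 1101100001111.
R = -1265 − 2422 = -3687 = 1000110011001
R = −(-3687) = 3687 = 0111001100111
R = 3687 − (-1137) = 4824; wraps to -3368 = 1001011011000
R = −(-3368) = 3368 = 0110100101000

3368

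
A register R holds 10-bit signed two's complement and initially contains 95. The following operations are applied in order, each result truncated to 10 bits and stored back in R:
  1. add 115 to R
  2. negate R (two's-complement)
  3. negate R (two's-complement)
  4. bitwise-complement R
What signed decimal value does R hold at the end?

-211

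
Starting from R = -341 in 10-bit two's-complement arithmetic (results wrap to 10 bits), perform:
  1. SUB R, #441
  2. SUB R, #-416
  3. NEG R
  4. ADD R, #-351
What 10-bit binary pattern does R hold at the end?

0000001111

Start: R = -341 = 1010101011.
R = -341 − 441 = -782; wraps to 242 = 0011110010
R = 242 − (-416) = 658; wraps to -366 = 1010010010
R = −(-366) = 366 = 0101101110
R = 366 + (-351) = 15 = 0000001111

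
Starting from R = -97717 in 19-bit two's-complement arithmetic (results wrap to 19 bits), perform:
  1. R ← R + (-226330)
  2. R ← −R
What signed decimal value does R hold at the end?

Start: R = -97717 = 1101000001001001011.
R = -97717 + (-226330) = -324047; wraps to 200241 = 0110000111000110001
R = −(200241) = -200241 = 1001111000111001111

-200241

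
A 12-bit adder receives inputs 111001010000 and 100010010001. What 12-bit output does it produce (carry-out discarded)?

011011100001

  111001010000
+ 100010010001
= 011011100001  (discard carry-out 1)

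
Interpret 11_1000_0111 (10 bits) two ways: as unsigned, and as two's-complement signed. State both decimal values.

unsigned = 903, signed = -121

Unsigned: 1110000111 = 903.
Signed: MSB=1 → 903 − 1024 = -121.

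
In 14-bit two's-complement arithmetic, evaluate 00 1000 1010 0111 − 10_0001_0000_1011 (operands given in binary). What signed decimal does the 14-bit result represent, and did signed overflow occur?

00 1000 1010 0111 → 00100010100111 = 2215 (signed)
10_0001_0000_1011 → 10000100001011 = -7925 (signed)
Subtract via negate-and-add: invert 10000100001011 + 1 = 01111011110101 (i.e. 7925).
  00100010100111
+ 01111011110101
= 10011110011100
Result 10011110011100: MSB = 1 → 10140 − 16384 = -6244.
Both addends (after negating the subtrahend) are non-negative but the stored result is negative: signed overflow. The true value 2215 − (-7925) = 10140 lies outside [-8192, 8191].

-6244; overflow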